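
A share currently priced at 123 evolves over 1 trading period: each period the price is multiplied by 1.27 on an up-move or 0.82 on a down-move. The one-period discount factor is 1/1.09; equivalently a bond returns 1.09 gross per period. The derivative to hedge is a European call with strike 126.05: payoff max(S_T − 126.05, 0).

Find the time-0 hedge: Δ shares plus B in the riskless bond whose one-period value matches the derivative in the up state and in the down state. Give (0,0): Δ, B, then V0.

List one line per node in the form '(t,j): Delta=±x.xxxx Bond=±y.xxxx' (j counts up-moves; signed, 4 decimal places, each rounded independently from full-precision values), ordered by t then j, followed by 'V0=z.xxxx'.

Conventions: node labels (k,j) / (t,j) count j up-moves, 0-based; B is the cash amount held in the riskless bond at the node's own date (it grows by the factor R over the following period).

(0,0): Delta=0.5449 Bond=-50.4204
V0=16.6018

Since d<R<u, set p* = (R−d)/(u−d) = 0.6000; price each node as the discounted p*-expectation of its children.
At maturity the claim pays: V(1,0)=0.0000, V(1,1)=30.1600
(0,0): S=123.0000. Δ = (V_up−V_dn)/(S_up−S_dn) = (30.1600−0.0000)/(156.2100−100.8600) = 0.5449. V = [p*·30.1600 + (1−p*)·0.0000]/1.09 = 16.6018. B = V − Δ·S = -50.4204.
Sanity check at the root: Δ(0,0)·S0 + B(0,0) reproduces V0 = 16.6018.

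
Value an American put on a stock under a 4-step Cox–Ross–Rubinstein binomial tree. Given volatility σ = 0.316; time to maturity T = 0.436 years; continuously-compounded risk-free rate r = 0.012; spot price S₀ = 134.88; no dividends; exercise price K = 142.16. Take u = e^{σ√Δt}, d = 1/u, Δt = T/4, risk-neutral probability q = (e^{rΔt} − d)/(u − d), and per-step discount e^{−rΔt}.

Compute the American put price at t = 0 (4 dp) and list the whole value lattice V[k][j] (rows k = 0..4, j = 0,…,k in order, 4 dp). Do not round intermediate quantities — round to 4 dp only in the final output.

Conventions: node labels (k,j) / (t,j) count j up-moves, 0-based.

price = 15.4963
tree:
15.4963
22.9737 7.4445
32.6813 12.5283 1.9618
43.5274 20.6426 3.7792 0.0000
53.2989 32.6813 7.2800 0.0000 0.0000

params: Δt=0.10900 u=1.10996 d=0.90093 q=0.48020 e^(-rΔt)=0.99869
t_4 payoffs: 53.2989 32.6813 7.2800 0.0000 0.0000
k=3: node(3,0) S=98.6326 payoff=43.5274 vs cont=43.3416 → 43.5274 [stop]  node(3,1) S=121.5174 payoff=20.6426 vs cont=20.4568 → 20.6426 [stop]  node(3,2) S=149.7120 payoff=0.0000 vs cont=3.7792 → 3.7792 [wait]  node(3,3) S=184.4483 payoff=0.0000 vs cont=0.0000 → 0.0000 [wait]
k=2: node(2,0) S=109.4787 payoff=32.6813 vs cont=32.4955 → 32.6813 [stop]  node(2,1) S=134.8800 payoff=7.2800 vs cont=12.5283 → 12.5283 [wait]  node(2,2) S=166.1750 payoff=0.0000 vs cont=1.9618 → 1.9618 [wait]
k=1: node(1,0) S=121.5174 payoff=20.6426 vs cont=22.9737 → 22.9737 [wait]  node(1,1) S=149.7120 payoff=0.0000 vs cont=7.4445 → 7.4445 [wait]
k=0: node(0,0) S=134.8800 payoff=7.2800 vs cont=15.4963 → 15.4963 [wait]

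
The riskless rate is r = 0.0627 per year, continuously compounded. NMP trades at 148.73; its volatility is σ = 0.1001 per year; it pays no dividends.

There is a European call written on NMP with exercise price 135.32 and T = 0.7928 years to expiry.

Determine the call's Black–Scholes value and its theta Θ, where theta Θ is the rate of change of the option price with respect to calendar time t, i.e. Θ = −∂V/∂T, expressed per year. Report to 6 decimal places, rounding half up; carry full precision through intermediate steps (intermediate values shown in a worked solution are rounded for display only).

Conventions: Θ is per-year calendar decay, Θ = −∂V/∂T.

σ√T = 0.1001·√0.7928 = 0.089128
d₁ = (ln(S/K) + (r+σ²/2)T) / (σ√T) = (ln(148.73/135.32) + (0.0627+0.1001²/2)·0.7928) / 0.089128 = (0.094490 + 0.053680) / 0.089128 = 1.662442
d₂ = d₁ − σ√T = 1.662442 − 0.089128 = 1.573314
e^{−rT} = 0.951507
N(d₁) = 0.951788,  N(d₂) = 0.942177
Call price V = S·N(d₁) − K·e^{−rT}·N(d₂) = 141.559417 − 121.312706 = 20.246711
φ(d₁) = (1/√(2π))·e^{−d₁²/2} = 0.100179
Θ = −S·φ(d₁)·σ/(2√T) − r·K·e^{−rT}·N(d₂) = −0.837526 − 7.606307 = -8.443832

price = 20.246711
Θ = -8.443832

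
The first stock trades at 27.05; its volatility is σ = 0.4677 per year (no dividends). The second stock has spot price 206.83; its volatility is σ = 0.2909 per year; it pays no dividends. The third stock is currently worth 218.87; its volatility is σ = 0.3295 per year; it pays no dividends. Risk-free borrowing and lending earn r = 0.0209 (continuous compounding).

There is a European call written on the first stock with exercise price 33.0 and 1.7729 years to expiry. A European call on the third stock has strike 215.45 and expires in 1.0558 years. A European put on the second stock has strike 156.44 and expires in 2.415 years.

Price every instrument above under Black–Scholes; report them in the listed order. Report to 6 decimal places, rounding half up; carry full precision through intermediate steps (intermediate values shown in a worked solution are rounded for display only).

price(the first stock call K=33.0) = 5.052057
price(the third stock call K=215.45) = 33.115328
price(the second stock put K=156.44) = 10.620907

[the first stock call K=33.0]
σ√T = 0.4677·√1.7729 = 0.622744
d₁ = (ln(S/K) + (r+σ²/2)T) / (σ√T) = (ln(27.05/33.0) + (0.0209+0.4677²/2)·1.7729) / 0.622744 = (-0.198821 + 0.230959) / 0.622744 = 0.051607
d₂ = d₁ − σ√T = 0.051607 − 0.622744 = -0.571137
e^{−rT} = 0.963624
N(d₁) = 0.520579,  N(d₂) = 0.283953
price = S·N(d₁) − K·e^{−rT}·N(d₂) = 14.081666 − 9.029609 = 5.052057
[the third stock call K=215.45]
σ√T = 0.3295·√1.0558 = 0.338568
d₁ = (ln(S/K) + (r+σ²/2)T) / (σ√T) = (ln(218.87/215.45) + (0.0209+0.3295²/2)·1.0558) / 0.338568 = (0.015749 + 0.079380) / 0.338568 = 0.280976
d₂ = d₁ − σ√T = 0.280976 − 0.338568 = -0.057592
e^{−rT} = 0.978175
N(d₁) = 0.610636,  N(d₂) = 0.477037
price = S·N(d₁) − K·e^{−rT}·N(d₂) = 133.649808 − 100.534480 = 33.115328
[the second stock put K=156.44]
σ√T = 0.2909·√2.415 = 0.452066
d₁ = (ln(S/K) + (r+σ²/2)T) / (σ√T) = (ln(206.83/156.44) + (0.0209+0.2909²/2)·2.415) / 0.452066 = (0.279225 + 0.152656) / 0.452066 = 0.955347
d₂ = d₁ − σ√T = 0.955347 − 0.452066 = 0.503280
e^{−rT} = 0.950779
N(−d₁) = 0.169701,  N(−d₂) = 0.307384
price = K·e^{−rT}·N(−d₂) − S·N(−d₁) = 45.720207 − 35.099300 = 10.620907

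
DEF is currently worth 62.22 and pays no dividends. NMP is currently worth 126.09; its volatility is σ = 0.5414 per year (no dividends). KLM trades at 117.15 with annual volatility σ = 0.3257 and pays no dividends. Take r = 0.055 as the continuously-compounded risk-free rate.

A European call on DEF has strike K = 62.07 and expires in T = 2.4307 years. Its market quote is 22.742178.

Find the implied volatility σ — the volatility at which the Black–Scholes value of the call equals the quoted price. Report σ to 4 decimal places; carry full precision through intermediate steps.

sigma = 0.5261

At σ = 0.5261 the Black–Scholes value reproduces the quote:
σ√T = 0.5261·√2.4307 = 0.820227
d₁ = (ln(S/K) + (r+σ²/2)T) / (σ√T) = (ln(62.22/62.07) + (0.055+0.5261²/2)·2.4307) / 0.820227 = (0.002414 + 0.470075) / 0.820227 = 0.576046
d₂ = d₁ − σ√T = 0.576046 − 0.820227 = -0.244181
e^{−rT} = 0.874863
N(d₁) = 0.717708,  N(d₂) = 0.403545
V = S·N(d₁) − K·e^{−rT}·N(d₂) = 44.655785 − 21.913607 = 22.742178 (matching the quote); vega is positive throughout, so no other σ reproduces this price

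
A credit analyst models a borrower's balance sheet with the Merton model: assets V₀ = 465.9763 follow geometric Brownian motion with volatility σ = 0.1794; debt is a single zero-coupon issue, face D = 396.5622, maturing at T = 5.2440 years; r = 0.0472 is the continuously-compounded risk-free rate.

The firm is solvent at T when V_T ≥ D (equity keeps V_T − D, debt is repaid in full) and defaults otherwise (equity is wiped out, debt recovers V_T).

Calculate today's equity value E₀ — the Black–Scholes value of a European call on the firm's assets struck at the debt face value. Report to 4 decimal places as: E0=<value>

With assets at 465.9763 and a single debt payment of 396.5622 at 5.2440 years:
d₁ = [ln(V₀/D) + (r + σ²/2)T] / (σ√T)
   = [ln(465.9763/396.5622) + (0.0472 + 0.5·0.1794²)·5.2440] / (0.1794·√5.2440)
   = [0.161302 + 0.331904] / 0.410822 = 1.200534
d₂ = d₁ − σ√T = 1.200534 − 0.410822 = 0.789712
N(d₁) = 0.885034,  N(d₂) = 0.785152,  e^(−rT) = 0.780737
E₀ = V₀·N(d₁) − D·e^(−rT)·N(d₂)
   = 465.9763·0.885034 − 396.5622·0.780737·0.785152 = 169.313312

E0=169.3133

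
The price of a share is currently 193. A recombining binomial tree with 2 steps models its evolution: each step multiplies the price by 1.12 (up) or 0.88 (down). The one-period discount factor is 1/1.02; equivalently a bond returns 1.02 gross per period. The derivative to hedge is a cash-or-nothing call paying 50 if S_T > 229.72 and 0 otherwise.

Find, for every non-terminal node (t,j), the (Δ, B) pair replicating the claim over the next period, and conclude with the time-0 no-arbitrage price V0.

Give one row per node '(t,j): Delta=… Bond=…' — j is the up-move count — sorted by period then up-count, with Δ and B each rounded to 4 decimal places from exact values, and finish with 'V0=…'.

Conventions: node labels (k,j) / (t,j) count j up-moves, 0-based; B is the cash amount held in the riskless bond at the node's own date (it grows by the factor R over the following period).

(0,0): Delta=0.6173 Bond=-102.7917
(1,0): Delta=0.0000 Bond=0.0000
(1,1): Delta=0.9638 Bond=-179.7386
V0=16.3532

Under the risk-neutral measure, an up-move has probability p* = (R−d)/(u−d) = 0.5833 and values discount at R = 1.02.
At maturity the claim pays: V(2,0)=0.0000, V(2,1)=0.0000, V(2,2)=50.0000
Node (1,0) S=169.8400: V=(p*·0.0000+(1−p*)·0.0000)/1.02=0.0000; Δ=(0.0000−0.0000)/(190.2208−149.4592)=0.0000; B=V−Δ·S=0.0000
Node (1,1) S=216.1600: V=(p*·50.0000+(1−p*)·0.0000)/1.02=28.5948; Δ=(50.0000−0.0000)/(242.0992−190.2208)=0.9638; B=V−Δ·S=-179.7386
Node (0,0) S=193.0000: V=(p*·28.5948+(1−p*)·0.0000)/1.02=16.3532; Δ=(28.5948−0.0000)/(216.1600−169.8400)=0.6173; B=V−Δ·S=-102.7917
Check: Δ(0,0)·S0 + B(0,0) = 16.3532 = V0.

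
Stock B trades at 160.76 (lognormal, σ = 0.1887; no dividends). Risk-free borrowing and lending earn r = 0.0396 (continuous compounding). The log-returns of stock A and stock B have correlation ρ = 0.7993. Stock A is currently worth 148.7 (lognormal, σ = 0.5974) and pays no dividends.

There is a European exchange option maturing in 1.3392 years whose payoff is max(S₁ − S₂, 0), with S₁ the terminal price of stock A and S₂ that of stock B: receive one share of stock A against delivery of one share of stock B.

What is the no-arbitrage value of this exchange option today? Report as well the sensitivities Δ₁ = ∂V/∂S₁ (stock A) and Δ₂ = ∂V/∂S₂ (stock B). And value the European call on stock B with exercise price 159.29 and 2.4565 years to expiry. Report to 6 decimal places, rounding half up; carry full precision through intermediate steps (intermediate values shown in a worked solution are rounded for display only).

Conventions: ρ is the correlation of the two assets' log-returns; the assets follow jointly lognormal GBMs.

exchange price = 26.836136
Δ1 = 0.547893
Δ2 = -0.339858
price(stock B call K=159.29) = 27.202926

σ_eff = √(σ₁² + σ₂² − 2ρσ₁σ₂) = √(0.5974² + 0.1887² − 2·0.7993·0.5974·0.1887) = 0.460744
d₁ = (ln(S₁/S₂) + (q₂ − q₁ + σ_eff²/2)T) / (σ_eff√T) = (ln(148.7/160.76) + (0.0 − 0.0 + 0.106143)·1.3392) / 0.533191 = 0.120341
d₂ = d₁ − σ_eff√T = 0.120341 − 0.533191 = -0.412850
N(d₁) = 0.547893,  N(d₂) = 0.339858
V = S₁·e^{−q₁T}·N(d₁) − S₂·e^{−q₂T}·N(d₂) = 81.471737 − 54.635602 = 26.836136
Δ₁ = e^{−q₁T}·N(d₁) = 0.547893;  Δ₂ = −e^{−q₂T}·N(d₂) = -0.339858
[vanilla: stock B call K=159.29]
σ√T = 0.1887·√2.4565 = 0.295754
d₁ = (ln(S/K) + (r+σ²/2)T) / (σ√T) = (ln(160.76/159.29) + (0.0396+0.1887²/2)·2.4565) / 0.295754 = (0.009186 + 0.141013) / 0.295754 = 0.507850
d₂ = d₁ − σ√T = 0.507850 − 0.295754 = 0.212097
e^{−rT} = 0.907304
N(d₁) = 0.694221,  N(d₂) = 0.583984
price = S·N(d₁) − K·e^{−rT}·N(d₂) = 111.602948 − 84.400022 = 27.202926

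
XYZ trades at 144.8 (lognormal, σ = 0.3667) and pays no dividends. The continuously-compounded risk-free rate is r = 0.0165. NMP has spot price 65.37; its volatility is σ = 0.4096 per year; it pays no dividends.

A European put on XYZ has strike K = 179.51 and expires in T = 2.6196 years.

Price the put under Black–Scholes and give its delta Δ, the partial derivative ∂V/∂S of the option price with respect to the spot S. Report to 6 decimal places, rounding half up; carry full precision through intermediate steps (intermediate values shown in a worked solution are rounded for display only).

σ√T = 0.3667·√2.6196 = 0.593510
d₁ = (ln(S/K) + (r+σ²/2)T) / (σ√T) = (ln(144.8/179.51) + (0.0165+0.3667²/2)·2.6196) / 0.593510 = (-0.214877 + 0.219351) / 0.593510 = 0.007537
d₂ = d₁ − σ√T = 0.007537 − 0.593510 = -0.585973
e^{−rT} = 0.957697
N(−d₁) = 0.496993,  N(−d₂) = 0.721053
Put price V = K·e^{−rT}·N(−d₂) − S·N(−d₁) = 123.960792 − 71.964613 = 51.996180
Δ = −N(−d₁) = -0.496993

price = 51.996180
Δ = -0.496993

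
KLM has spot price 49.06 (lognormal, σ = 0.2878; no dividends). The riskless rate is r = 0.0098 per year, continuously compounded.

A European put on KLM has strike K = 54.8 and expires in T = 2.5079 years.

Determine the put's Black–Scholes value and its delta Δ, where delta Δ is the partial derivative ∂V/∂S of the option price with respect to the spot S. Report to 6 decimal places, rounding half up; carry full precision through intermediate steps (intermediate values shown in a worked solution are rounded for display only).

price = 11.607345
Δ = -0.484428

σ√T = 0.2878·√2.5079 = 0.455770
d₁ = (ln(S/K) + (r+σ²/2)T) / (σ√T) = (ln(49.06/54.8) + (0.0098+0.2878²/2)·2.5079) / 0.455770 = (-0.110646 + 0.128441) / 0.455770 = 0.039043
d₂ = d₁ − σ√T = 0.039043 − 0.455770 = -0.416727
e^{−rT} = 0.975722
N(−d₁) = 0.484428,  N(−d₂) = 0.661561
Put price V = K·e^{−rT}·N(−d₂) − S·N(−d₁) = 35.373391 − 23.766047 = 11.607345
Δ = −N(−d₁) = -0.484428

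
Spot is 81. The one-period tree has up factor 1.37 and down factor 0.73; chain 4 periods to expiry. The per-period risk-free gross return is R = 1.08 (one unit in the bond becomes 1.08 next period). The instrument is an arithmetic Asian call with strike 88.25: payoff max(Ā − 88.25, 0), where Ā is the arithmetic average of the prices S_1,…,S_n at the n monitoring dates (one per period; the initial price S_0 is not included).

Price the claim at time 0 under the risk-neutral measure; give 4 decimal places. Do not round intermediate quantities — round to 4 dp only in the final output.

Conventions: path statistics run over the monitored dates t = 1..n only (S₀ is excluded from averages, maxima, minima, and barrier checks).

price = 16.2443

No-arbitrage gives p* = (R−d)/(u−d) = 0.5469: enumerate every path, weight its payoff by its p*-probability, and discount by R^4.
Enumerate all 2^4 = 16 price paths (U = up ×1.37, D = down ×0.73); each path with k up-moves has probability p*^k·(1−p*)^(4−k).
DDDD: Ā=39.2020, payoff=0.0000, prob=0.042157
UDDD: Ā=73.5708, payoff=0.0000, prob=0.050879
DUDD: Ā=60.6108, payoff=0.0000, prob=0.050879
UUDD: Ā=113.7490, payoff=25.4990, prob=0.061406
DDUD: Ā=51.1500, payoff=0.0000, prob=0.050879
UDUD: Ā=95.9938, payoff=7.7438, prob=0.061406
DUUD: Ā=83.0338, payoff=0.0000, prob=0.061406
UUUD: Ā=155.8306, payoff=67.5806, prob=0.074111
DDDU: Ā=44.2436, payoff=0.0000, prob=0.050879
UDDU: Ā=83.0326, payoff=0.0000, prob=0.061406
DUDU: Ā=70.0726, payoff=0.0000, prob=0.061406
UUDU: Ā=131.5060, payoff=43.2560, prob=0.074111
DDUU: Ā=60.6118, payoff=0.0000, prob=0.061406
UDUU: Ā=113.7508, payoff=25.5008, prob=0.074111
DUUU: Ā=100.7908, payoff=12.5408, prob=0.074111
UUUU: Ā=189.1554, payoff=100.9054, prob=0.089444
Price = Σ prob·payoff / R^4 = 22.100234 / 1.360489 = 16.2443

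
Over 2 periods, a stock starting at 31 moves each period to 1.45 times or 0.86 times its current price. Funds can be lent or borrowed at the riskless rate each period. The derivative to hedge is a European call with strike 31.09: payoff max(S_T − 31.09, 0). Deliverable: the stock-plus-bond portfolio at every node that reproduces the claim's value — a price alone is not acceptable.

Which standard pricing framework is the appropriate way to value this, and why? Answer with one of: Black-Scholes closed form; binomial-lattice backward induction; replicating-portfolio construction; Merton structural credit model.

framework: replicating-portfolio construction

Key observation: what is demanded is not a single number but the (Δ, B) position at each node of the 1.45/0.86 tree starting at 31; constructing those positions is the replicating-portfolio method.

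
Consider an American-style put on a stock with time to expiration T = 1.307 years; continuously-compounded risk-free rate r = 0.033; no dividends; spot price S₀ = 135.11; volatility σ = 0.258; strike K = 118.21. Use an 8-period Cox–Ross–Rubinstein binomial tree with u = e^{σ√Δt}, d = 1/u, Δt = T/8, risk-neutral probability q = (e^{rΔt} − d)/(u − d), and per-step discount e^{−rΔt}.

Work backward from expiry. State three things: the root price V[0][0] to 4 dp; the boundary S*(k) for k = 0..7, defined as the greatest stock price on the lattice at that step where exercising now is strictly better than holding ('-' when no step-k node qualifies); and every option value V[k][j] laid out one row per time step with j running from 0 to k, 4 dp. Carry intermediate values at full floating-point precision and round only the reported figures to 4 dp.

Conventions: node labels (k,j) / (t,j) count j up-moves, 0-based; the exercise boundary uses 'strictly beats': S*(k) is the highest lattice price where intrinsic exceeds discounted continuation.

price = 6.6871
boundary = - - - - 89.0287 80.2122 89.0287 98.8142
tree:
6.6871
10.1216 3.3225
14.9075 5.4419 1.2375
21.2590 8.7128 2.2276 0.2601
29.1813 13.5611 3.9553 0.5228 0.0000
37.9978 20.3636 6.9005 1.0508 0.0000 0.0000
45.9412 29.1813 11.7599 2.1123 0.0000 0.0000 0.0000
53.0979 37.9978 19.3958 4.2459 0.0000 0.0000 0.0000 0.0000
59.5459 45.9412 29.1813 8.5347 0.0000 0.0000 0.0000 0.0000 0.0000

Δt=0.16337  u=1.10991  d=0.90097  q=0.49983  discount=0.99462
step 8 (expiry): payoffs max(K−S,0) = 59.5459 45.9412 29.1813 8.5347 0.0000 0.0000 0.0000 0.0000 0.0000
step 7: (k=7,j=0): S=65.1121, K−S=53.0979, hold=52.4623 ⇒ V=53.0979 exercise | (k=7,j=1): S=80.2122, K−S=37.9978, hold=37.3622 ⇒ V=37.9978 exercise | (k=7,j=2): S=98.8142, K−S=19.3958, hold=18.7602 ⇒ V=19.3958 exercise | (k=7,j=3): S=121.7301, K−S=0.0000, hold=4.2459 ⇒ V=4.2459 continue | (k=7,j=4): S=149.9605, K−S=0.0000, hold=0.0000 ⇒ V=0.0000 continue | (k=7,j=5): S=184.7378, K−S=0.0000, hold=0.0000 ⇒ V=0.0000 continue | (k=7,j=6): S=227.5803, K−S=0.0000, hold=0.0000 ⇒ V=0.0000 continue | (k=7,j=7): S=280.3583, K−S=0.0000, hold=0.0000 ⇒ V=0.0000 continue  boundary S*=98.8142
step 6: (k=6,j=0): S=72.2688, K−S=45.9412, hold=45.3056 ⇒ V=45.9412 exercise | (k=6,j=1): S=89.0287, K−S=29.1813, hold=28.5458 ⇒ V=29.1813 exercise | (k=6,j=2): S=109.6753, K−S=8.5347, hold=11.7599 ⇒ V=11.7599 continue | (k=6,j=3): S=135.1100, K−S=0.0000, hold=2.1123 ⇒ V=2.1123 continue | (k=6,j=4): S=166.4433, K−S=0.0000, hold=0.0000 ⇒ V=0.0000 continue | (k=6,j=5): S=205.0431, K−S=0.0000, hold=0.0000 ⇒ V=0.0000 continue | (k=6,j=6): S=252.5946, K−S=0.0000, hold=0.0000 ⇒ V=0.0000 continue  boundary S*=89.0287
step 5: (k=5,j=0): S=80.2122, K−S=37.9978, hold=37.3622 ⇒ V=37.9978 exercise | (k=5,j=1): S=98.8142, K−S=19.3958, hold=20.3636 ⇒ V=20.3636 continue | (k=5,j=2): S=121.7301, K−S=0.0000, hold=6.9005 ⇒ V=6.9005 continue | (k=5,j=3): S=149.9605, K−S=0.0000, hold=1.0508 ⇒ V=1.0508 continue | (k=5,j=4): S=184.7378, K−S=0.0000, hold=0.0000 ⇒ V=0.0000 continue | (k=5,j=5): S=227.5803, K−S=0.0000, hold=0.0000 ⇒ V=0.0000 continue  boundary S*=80.2122
step 4: (k=4,j=0): S=89.0287, K−S=29.1813, hold=29.0269 ⇒ V=29.1813 exercise | (k=4,j=1): S=109.6753, K−S=8.5347, hold=13.5611 ⇒ V=13.5611 continue | (k=4,j=2): S=135.1100, K−S=0.0000, hold=3.9553 ⇒ V=3.9553 continue | (k=4,j=3): S=166.4433, K−S=0.0000, hold=0.5228 ⇒ V=0.5228 continue | (k=4,j=4): S=205.0431, K−S=0.0000, hold=0.0000 ⇒ V=0.0000 continue  boundary S*=89.0287
step 3: (k=3,j=0): S=98.8142, K−S=19.3958, hold=21.2590 ⇒ V=21.2590 continue | (k=3,j=1): S=121.7301, K−S=0.0000, hold=8.7128 ⇒ V=8.7128 continue | (k=3,j=2): S=149.9605, K−S=0.0000, hold=2.2276 ⇒ V=2.2276 continue | (k=3,j=3): S=184.7378, K−S=0.0000, hold=0.2601 ⇒ V=0.2601 continue  boundary S*=-
step 2: (k=2,j=0): S=109.6753, K−S=8.5347, hold=14.9075 ⇒ V=14.9075 continue | (k=2,j=1): S=135.1100, K−S=0.0000, hold=5.4419 ⇒ V=5.4419 continue | (k=2,j=2): S=166.4433, K−S=0.0000, hold=1.2375 ⇒ V=1.2375 continue  boundary S*=-
step 1: (k=1,j=0): S=121.7301, K−S=0.0000, hold=10.1216 ⇒ V=10.1216 continue | (k=1,j=1): S=149.9605, K−S=0.0000, hold=3.3225 ⇒ V=3.3225 continue  boundary S*=-
step 0: (k=0,j=0): S=135.1100, K−S=0.0000, hold=6.6871 ⇒ V=6.6871 continue  boundary S*=-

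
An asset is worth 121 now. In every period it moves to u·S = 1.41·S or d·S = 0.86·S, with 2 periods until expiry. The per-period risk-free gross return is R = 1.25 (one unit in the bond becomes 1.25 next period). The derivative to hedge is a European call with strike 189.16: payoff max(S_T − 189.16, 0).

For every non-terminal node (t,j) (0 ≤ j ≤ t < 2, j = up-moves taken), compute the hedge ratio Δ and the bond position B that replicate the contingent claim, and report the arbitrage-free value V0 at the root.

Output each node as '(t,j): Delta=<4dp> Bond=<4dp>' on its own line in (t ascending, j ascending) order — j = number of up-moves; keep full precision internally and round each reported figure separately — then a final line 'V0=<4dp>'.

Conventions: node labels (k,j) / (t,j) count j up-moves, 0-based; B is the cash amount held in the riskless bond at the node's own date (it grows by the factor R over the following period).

Risk-neutral probability p* = (R−d)/(u−d) = (1.25−0.86)/(1.41−0.86) = 0.7091.
Terminal payoffs: V(2,0)=0.0000, V(2,1)=0.0000, V(2,2)=51.4001
(1,0): S=104.0600. Δ = (V_up−V_dn)/(S_up−S_dn) = (0.0000−0.0000)/(146.7246−89.4916) = 0.0000. V = [p*·0.0000 + (1−p*)·0.0000]/1.25 = 0.0000. B = V − Δ·S = 0.0000.
(1,1): S=170.6100. Δ = (V_up−V_dn)/(S_up−S_dn) = (51.4001−0.0000)/(240.5601−146.7246) = 0.5478. V = [p*·51.4001 + (1−p*)·0.0000]/1.25 = 29.1579. B = V − Δ·S = -64.2969.
(0,0): S=121.0000. Δ = (V_up−V_dn)/(S_up−S_dn) = (29.1579−0.0000)/(170.6100−104.0600) = 0.4381. V = [p*·29.1579 + (1−p*)·0.0000]/1.25 = 16.5405. B = V − Δ·S = -36.4739.
Check: Δ(0,0)·S0 + B(0,0) = 16.5405 = V0.

(0,0): Delta=0.4381 Bond=-36.4739
(1,0): Delta=0.0000 Bond=0.0000
(1,1): Delta=0.5478 Bond=-64.2969
V0=16.5405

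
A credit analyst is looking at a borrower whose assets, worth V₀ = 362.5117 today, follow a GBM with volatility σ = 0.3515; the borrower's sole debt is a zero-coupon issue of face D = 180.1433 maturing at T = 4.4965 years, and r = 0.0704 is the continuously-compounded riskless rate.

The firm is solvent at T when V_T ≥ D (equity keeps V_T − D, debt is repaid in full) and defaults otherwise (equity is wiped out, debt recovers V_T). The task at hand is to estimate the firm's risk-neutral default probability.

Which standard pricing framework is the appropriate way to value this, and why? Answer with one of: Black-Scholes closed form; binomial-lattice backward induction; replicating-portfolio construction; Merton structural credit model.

framework: Merton structural credit model

Key observation: with the firm-asset dynamics (V₀ = 362.5117) and a single zero-coupon liability of face 180.1433 given, debt value, spread, and default probability all derive from the option view of the balance sheet.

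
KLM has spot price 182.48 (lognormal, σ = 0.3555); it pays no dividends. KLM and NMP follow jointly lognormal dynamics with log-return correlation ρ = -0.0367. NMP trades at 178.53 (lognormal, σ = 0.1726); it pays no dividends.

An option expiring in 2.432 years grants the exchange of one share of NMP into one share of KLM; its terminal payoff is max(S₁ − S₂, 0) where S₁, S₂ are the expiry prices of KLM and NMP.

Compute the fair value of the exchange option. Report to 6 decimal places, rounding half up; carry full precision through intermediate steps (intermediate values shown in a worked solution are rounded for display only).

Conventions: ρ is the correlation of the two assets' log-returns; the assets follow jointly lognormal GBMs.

σ_eff = √(σ₁² + σ₂² − 2ρσ₁σ₂) = √(0.3555² + 0.1726² − 2·-0.0367·0.3555·0.1726) = 0.400843
d₁ = (ln(S₁/S₂) + (q₂ − q₁ + σ_eff²/2)T) / (σ_eff√T) = (ln(182.48/178.53) + (0.0 − 0.0 + 0.080337)·2.432) / 0.625109 = 0.347563
d₂ = d₁ − σ_eff√T = 0.347563 − 0.625109 = -0.277546
N(d₁) = 0.635916,  N(d₂) = 0.390680
V = S₁·e^{−q₁T}·N(d₁) − S₂·e^{−q₂T}·N(d₂) = 116.041888 − 69.748163 = 46.293725
Key observation: pricing in NMP-units makes this a unit-strike call on the ratio S₁/S₂ — the risk-free rate cancels and cannot affect the value.

exchange price = 46.293725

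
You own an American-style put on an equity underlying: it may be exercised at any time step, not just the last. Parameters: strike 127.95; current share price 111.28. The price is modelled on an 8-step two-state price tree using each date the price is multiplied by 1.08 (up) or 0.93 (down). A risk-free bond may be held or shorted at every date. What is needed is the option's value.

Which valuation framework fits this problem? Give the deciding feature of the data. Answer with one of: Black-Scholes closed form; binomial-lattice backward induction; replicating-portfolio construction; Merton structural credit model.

framework: binomial-lattice backward induction

Key observation: an American put (K = 127.95, S₀ = 111.28) on a 8-date tree has no closed form — the optimal stopping decision is embedded and must be resolved recursively from expiry.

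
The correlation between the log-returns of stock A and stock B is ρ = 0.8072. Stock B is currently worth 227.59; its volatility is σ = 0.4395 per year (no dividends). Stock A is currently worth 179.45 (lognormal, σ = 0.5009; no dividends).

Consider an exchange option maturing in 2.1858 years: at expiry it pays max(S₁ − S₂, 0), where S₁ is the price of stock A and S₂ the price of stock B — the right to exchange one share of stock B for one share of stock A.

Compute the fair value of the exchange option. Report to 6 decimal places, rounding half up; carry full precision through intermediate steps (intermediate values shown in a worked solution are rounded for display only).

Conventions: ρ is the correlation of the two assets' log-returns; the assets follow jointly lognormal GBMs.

exchange price = 16.320441

σ_eff = √(σ₁² + σ₂² − 2ρσ₁σ₂) = √(0.5009² + 0.4395² − 2·0.8072·0.5009·0.4395) = 0.297755
d₁ = (ln(S₁/S₂) + (q₂ − q₁ + σ_eff²/2)T) / (σ_eff√T) = (ln(179.45/227.59) + (0.0 − 0.0 + 0.044329)·2.1858) / 0.440215 = -0.319741
d₂ = d₁ − σ_eff√T = -0.319741 − 0.440215 = -0.759956
N(d₁) = 0.374582,  N(d₂) = 0.223641
V = S₁·e^{−q₁T}·N(d₁) − S₂·e^{−q₂T}·N(d₂) = 67.218787 − 50.898346 = 16.320441
Key observation: the rate r is irrelevant here: denominating values in stock B turns the exchange into a ratio option on S₁/S₂, and discounting at r drops out.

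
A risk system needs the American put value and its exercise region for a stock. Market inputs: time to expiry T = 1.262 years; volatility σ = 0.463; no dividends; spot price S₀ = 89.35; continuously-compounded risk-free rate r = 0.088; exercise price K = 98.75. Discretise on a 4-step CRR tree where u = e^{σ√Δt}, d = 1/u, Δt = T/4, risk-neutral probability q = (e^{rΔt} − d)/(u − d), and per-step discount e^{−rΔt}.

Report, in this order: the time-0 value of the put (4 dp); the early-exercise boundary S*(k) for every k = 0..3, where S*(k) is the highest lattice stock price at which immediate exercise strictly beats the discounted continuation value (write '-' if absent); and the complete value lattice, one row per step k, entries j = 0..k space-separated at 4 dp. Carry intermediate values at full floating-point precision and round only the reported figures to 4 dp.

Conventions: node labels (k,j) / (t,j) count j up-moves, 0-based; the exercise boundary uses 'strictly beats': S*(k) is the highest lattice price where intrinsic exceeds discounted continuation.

Δt=0.31550, u=1.29701, d=0.77100, q=0.48887, disc=e^(-rΔt)=0.97262
k=4 terminal: V=max(K-S,0) → 67.1769 45.6364 9.4000 0.0000 0.0000
k=3: j=0 S=40.9507 intr=57.7993 cont=55.0953 V=57.7993[EX]; j=1 S=68.8890 intr=29.8610 cont=27.1570 V=29.8610[EX]; j=2 S=115.8882 intr=0.0000 cont=4.6731 V=4.6731[hold]; j=3 S=194.9521 intr=0.0000 cont=0.0000 V=0.0000[hold]  S*(3)=68.8890
k=2: j=0 S=53.1136 intr=45.6364 cont=42.9324 V=45.6364[EX]; j=1 S=89.3500 intr=9.4000 cont=17.0669 V=17.0669[hold]; j=2 S=150.3085 intr=0.0000 cont=2.3231 V=2.3231[hold]  S*(2)=53.1136
k=1: j=0 S=68.8890 intr=29.8610 cont=30.8025 V=30.8025[hold]; j=1 S=115.8882 intr=0.0000 cont=9.5892 V=9.5892[hold]  S*(1)=-
k=0: j=0 S=89.3500 intr=9.4000 cont=19.8724 V=19.8724[hold]  S*(0)=-

price = 19.8724
boundary = - - 53.1136 68.8890
tree:
19.8724
30.8025 9.5892
45.6364 17.0669 2.3231
57.7993 29.8610 4.6731 0.0000
67.1769 45.6364 9.4000 0.0000 0.0000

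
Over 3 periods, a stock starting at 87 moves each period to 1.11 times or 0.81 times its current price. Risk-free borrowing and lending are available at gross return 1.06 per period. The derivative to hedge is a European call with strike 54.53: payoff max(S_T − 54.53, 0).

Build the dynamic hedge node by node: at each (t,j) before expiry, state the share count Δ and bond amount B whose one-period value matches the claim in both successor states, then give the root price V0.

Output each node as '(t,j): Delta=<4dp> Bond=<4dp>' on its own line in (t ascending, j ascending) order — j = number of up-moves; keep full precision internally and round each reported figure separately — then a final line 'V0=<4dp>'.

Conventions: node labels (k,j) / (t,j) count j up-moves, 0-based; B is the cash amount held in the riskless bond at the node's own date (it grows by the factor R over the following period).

(0,0): Delta=0.9921 Bond=-45.0687
(1,0): Delta=0.9383 Bond=-43.9792
(1,1): Delta=1.0000 Bond=-48.5315
(2,0): Delta=0.5156 Bond=-22.4904
(2,1): Delta=1.0000 Bond=-51.4434
(2,2): Delta=1.0000 Bond=-51.4434
V0=41.2478

Risk-neutral probability p* = (R−d)/(u−d) = (1.06−0.81)/(1.11−0.81) = 0.8333.
Expiry values: V(3,0)=0.0000, V(3,1)=8.8296, V(3,2)=32.2961, V(3,3)=64.4539
Node (2,0) S=57.0807: V=(p*·8.8296+(1−p*)·0.0000)/1.06=6.9415; Δ=(8.8296−0.0000)/(63.3596−46.2354)=0.5156; B=V−Δ·S=-22.4904
Node (2,1) S=78.2217: V=(p*·32.2961+(1−p*)·8.8296)/1.06=26.7783; Δ=(32.2961−8.8296)/(86.8261−63.3596)=1.0000; B=V−Δ·S=-51.4434
Node (2,2) S=107.1927: V=(p*·64.4539+(1−p*)·32.2961)/1.06=55.7493; Δ=(64.4539−32.2961)/(118.9839−86.8261)=1.0000; B=V−Δ·S=-51.4434
Node (1,0) S=70.4700: V=(p*·26.7783+(1−p*)·6.9415)/1.06=22.1436; Δ=(26.7783−6.9415)/(78.2217−57.0807)=0.9383; B=V−Δ·S=-43.9792
Node (1,1) S=96.5700: V=(p*·55.7493+(1−p*)·26.7783)/1.06=48.0385; Δ=(55.7493−26.7783)/(107.1927−78.2217)=1.0000; B=V−Δ·S=-48.5315
Node (0,0) S=87.0000: V=(p*·48.0385+(1−p*)·22.1436)/1.06=41.2478; Δ=(48.0385−22.1436)/(96.5700−70.4700)=0.9921; B=V−Δ·S=-45.0687
Sanity check at the root: Δ(0,0)·S0 + B(0,0) reproduces V0 = 41.2478.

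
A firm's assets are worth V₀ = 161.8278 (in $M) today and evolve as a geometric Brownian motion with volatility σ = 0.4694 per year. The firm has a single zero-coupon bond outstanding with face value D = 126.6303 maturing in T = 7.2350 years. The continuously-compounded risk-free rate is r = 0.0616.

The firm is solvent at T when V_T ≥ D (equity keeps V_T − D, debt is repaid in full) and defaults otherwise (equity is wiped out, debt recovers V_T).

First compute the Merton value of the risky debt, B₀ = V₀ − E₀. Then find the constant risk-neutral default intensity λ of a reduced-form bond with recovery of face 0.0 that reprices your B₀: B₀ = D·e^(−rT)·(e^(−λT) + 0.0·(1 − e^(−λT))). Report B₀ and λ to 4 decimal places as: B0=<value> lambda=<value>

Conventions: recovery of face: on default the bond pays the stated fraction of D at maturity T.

Work the structural quantities from V₀ = 161.8278 against face 126.6303:
d₁ = [ln(V₀/D) + (r + σ²/2)T] / (σ√T)
   = [ln(161.8278/126.6303) + (0.0616 + 0.5·0.4694²)·7.2350] / (0.4694·√7.2350)
   = [0.245261 + 1.242743] / 1.262590 = 1.178533
d₂ = d₁ − σ√T = 1.178533 − 1.262590 = -0.084057
N(d₁) = 0.880708,  N(d₂) = 0.466505,  e^(−rT) = 0.640391
E₀ = V₀·N(d₁) − D·e^(−rT)·N(d₂)
   = 161.8278·0.880708 − 126.6303·0.640391·0.466505 = 104.692720
B₀ = V₀ − E₀ = 161.8278 − 104.692720 = 57.135080
e^(−λT) = (B₀·e^(rT)/D − 0)/(1 − 0) = (57.1351·1.561545/126.6303 − 0)/1 = 0.70456325
λ = −ln(0.70456325)/7.2350 = 0.048400

B0=57.1351 lambda=0.0484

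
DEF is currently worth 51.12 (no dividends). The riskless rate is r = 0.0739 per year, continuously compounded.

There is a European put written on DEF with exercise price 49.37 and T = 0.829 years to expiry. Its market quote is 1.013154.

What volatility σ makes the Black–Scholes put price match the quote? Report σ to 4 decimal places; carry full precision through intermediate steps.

sigma = 0.1550

At σ = 0.1550 the Black–Scholes value reproduces the quote:
σ√T = 0.155·√0.829 = 0.141127
d₁ = (ln(S/K) + (r+σ²/2)T) / (σ√T) = (ln(51.12/49.37) + (0.0739+0.155²/2)·0.829) / 0.141127 = (0.034833 + 0.071221) / 0.141127 = 0.751483
d₂ = d₁ − σ√T = 0.751483 − 0.141127 = 0.610357
e^{−rT} = 0.940576
N(−d₁) = 0.226181,  N(−d₂) = 0.270813
V = K·e^{−rT}·N(−d₂) − S·N(−d₁) = 12.575521 − 11.562367 = 1.013154 (the quoted price), and the Black–Scholes price is strictly increasing in σ, so σ is unique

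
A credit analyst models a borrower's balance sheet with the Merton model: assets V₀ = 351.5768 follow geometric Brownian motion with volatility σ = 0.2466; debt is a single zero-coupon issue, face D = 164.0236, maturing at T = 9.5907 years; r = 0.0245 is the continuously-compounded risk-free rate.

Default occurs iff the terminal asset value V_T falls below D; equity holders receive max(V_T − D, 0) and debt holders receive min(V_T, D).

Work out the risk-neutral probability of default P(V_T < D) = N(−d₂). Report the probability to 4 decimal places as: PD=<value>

Equity is a call on the firm's assets struck at D = 164.0236:
d₁ = [ln(V₀/D) + (r + σ²/2)T] / (σ√T)
   = [ln(351.5768/164.0236) + (0.0245 + 0.5·0.2466²)·9.5907] / (0.2466·√9.5907)
   = [0.762418 + 0.526585] / 0.763692 = 1.687857
d₂ = d₁ − σ√T = 1.687857 − 0.763692 = 0.924165
risk-neutral PD = N(−d₂) = N(-0.924165) = 0.177700

PD=0.1777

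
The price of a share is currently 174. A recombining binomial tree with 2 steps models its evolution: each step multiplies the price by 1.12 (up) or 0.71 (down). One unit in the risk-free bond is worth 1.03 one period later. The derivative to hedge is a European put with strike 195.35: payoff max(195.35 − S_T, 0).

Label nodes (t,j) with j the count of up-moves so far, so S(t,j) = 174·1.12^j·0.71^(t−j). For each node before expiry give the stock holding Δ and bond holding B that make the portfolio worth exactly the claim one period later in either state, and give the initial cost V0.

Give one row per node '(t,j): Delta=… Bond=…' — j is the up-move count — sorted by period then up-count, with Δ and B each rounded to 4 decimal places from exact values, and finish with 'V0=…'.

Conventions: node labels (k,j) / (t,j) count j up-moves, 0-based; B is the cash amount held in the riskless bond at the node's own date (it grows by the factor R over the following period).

(0,0): Delta=-0.7566 Bond=154.9419
(1,0): Delta=-1.0000 Bond=189.6602
(1,1): Delta=-0.7132 Bond=151.1329
V0=23.2941

Under the risk-neutral measure, an up-move has probability p* = (R−d)/(u−d) = 0.7805 and values discount at R = 1.03.
Expiry values: V(2,0)=107.6366, V(2,1)=56.9852, V(2,2)=0.0000
(1,0): S=123.5400. Δ = (V_up−V_dn)/(S_up−S_dn) = (56.9852−107.6366)/(138.3648−87.7134) = -1.0000. V = [p*·56.9852 + (1−p*)·107.6366]/1.03 = 66.1202. B = V − Δ·S = 189.6602.
(1,1): S=194.8800. Δ = (V_up−V_dn)/(S_up−S_dn) = (0.0000−56.9852)/(218.2656−138.3648) = -0.7132. V = [p*·0.0000 + (1−p*)·56.9852]/1.03 = 12.1446. B = V − Δ·S = 151.1329.
(0,0): S=174.0000. Δ = (V_up−V_dn)/(S_up−S_dn) = (12.1446−66.1202)/(194.8800−123.5400) = -0.7566. V = [p*·12.1446 + (1−p*)·66.1202]/1.03 = 23.2941. B = V − Δ·S = 154.9419.
As a check, the time-0 holding Δ(0,0)·S0 + B(0,0) comes to 23.2941 — exactly V0.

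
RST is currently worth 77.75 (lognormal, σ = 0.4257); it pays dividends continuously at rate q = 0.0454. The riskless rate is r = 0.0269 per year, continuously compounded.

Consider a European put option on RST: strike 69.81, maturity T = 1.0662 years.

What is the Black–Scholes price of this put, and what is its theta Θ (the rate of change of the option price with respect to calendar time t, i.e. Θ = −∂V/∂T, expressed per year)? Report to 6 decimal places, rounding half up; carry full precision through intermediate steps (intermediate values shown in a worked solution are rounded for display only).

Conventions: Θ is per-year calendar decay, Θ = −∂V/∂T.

price = 9.465934
Θ = -5.785081

σ√T = 0.4257·√1.0662 = 0.439565
d₁ = (ln(S/K) + (r−q+σ²/2)T) / (σ√T) = (ln(77.75/69.81) + (0.0269−0.0454+0.4257²/2)·1.0662) / 0.439565 = (0.107721 + 0.076884) / 0.439565 = 0.419973
d₂ = d₁ − σ√T = 0.419973 − 0.439565 = -0.019592
e^{−rT} = 0.971727
e^{−qT} = 0.952747
N(−d₁) = 0.337253,  N(−d₂) = 0.507816
Put price V = K·e^{−rT}·N(−d₂) − S·e^{−qT}·N(−d₁) = 34.448303 − 24.982369 = 9.465934
φ(d₁) = (1/√(2π))·e^{−d₁²/2} = 0.365267
Θ = −S·e^{−qT}·φ(d₁)·σ/(2√T) − q·S·e^{−qT}·N(−d₁) + r·K·e^{−rT}·N(−d₂) = −5.577541 − 1.134200 + 0.926659 = -5.785081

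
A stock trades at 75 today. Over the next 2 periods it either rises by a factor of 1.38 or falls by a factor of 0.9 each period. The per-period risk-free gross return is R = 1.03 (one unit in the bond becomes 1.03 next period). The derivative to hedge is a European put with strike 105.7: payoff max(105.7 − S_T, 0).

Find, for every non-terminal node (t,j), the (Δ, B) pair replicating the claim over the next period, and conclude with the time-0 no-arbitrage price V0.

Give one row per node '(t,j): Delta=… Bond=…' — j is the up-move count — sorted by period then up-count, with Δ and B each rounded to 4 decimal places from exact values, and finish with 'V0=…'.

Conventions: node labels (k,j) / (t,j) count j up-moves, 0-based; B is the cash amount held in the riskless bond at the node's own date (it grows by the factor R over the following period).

Risk-neutral probability p* = (R−d)/(u−d) = (1.03−0.9)/(1.38−0.9) = 0.2708.
Payoffs at expiry: V(2,0)=44.9500, V(2,1)=12.5500, V(2,2)=0.0000
  t=1,j=0: stock 67.5000 → up 93.1500 (V=12.5500), down 60.7500 (V=44.9500). Price 35.1214; hedge Δ=-1.0000, bond B=102.6214.
  t=1,j=1: stock 103.5000 → up 142.8300 (V=0.0000), down 93.1500 (V=12.5500). Price 8.8845; hedge Δ=-0.2526, bond B=35.0303.
  t=0,j=0: stock 75.0000 → up 103.5000 (V=8.8845), down 67.5000 (V=35.1214). Price 27.1996; hedge Δ=-0.7288, bond B=81.8597.
Sanity check at the root: Δ(0,0)·S0 + B(0,0) reproduces V0 = 27.1996.

(0,0): Delta=-0.7288 Bond=81.8597
(1,0): Delta=-1.0000 Bond=102.6214
(1,1): Delta=-0.2526 Bond=35.0303
V0=27.1996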